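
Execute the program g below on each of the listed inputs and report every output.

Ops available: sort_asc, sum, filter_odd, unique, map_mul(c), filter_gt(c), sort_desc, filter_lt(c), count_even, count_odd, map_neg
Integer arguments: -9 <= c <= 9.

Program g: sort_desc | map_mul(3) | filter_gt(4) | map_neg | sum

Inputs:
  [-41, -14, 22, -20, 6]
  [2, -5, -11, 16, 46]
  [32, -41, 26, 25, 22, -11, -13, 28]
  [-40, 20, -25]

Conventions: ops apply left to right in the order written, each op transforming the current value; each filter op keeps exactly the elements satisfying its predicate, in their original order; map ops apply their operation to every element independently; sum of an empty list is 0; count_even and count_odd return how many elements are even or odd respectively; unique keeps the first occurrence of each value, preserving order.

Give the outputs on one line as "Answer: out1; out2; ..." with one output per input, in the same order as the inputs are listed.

-84; -192; -399; -60

Execution, op by op:
  [-41, -14, 22, -20, 6] -> [22, 6, -14, -20, -41] -> [66, 18, -42, -60, -123] -> [66, 18] -> [-66, -18] -> -84
  [2, -5, -11, 16, 46] -> [46, 16, 2, -5, -11] -> [138, 48, 6, -15, -33] -> [138, 48, 6] -> [-138, -48, -6] -> -192
  [32, -41, 26, 25, 22, -11, -13, 28] -> [32, 28, 26, 25, 22, -11, -13, -41] -> [96, 84, 78, 75, 66, -33, -39, -123] -> [96, 84, 78, 75, 66] -> [-96, -84, -78, -75, -66] -> -399
  [-40, 20, -25] -> [20, -25, -40] -> [60, -75, -120] -> [60] -> [-60] -> -60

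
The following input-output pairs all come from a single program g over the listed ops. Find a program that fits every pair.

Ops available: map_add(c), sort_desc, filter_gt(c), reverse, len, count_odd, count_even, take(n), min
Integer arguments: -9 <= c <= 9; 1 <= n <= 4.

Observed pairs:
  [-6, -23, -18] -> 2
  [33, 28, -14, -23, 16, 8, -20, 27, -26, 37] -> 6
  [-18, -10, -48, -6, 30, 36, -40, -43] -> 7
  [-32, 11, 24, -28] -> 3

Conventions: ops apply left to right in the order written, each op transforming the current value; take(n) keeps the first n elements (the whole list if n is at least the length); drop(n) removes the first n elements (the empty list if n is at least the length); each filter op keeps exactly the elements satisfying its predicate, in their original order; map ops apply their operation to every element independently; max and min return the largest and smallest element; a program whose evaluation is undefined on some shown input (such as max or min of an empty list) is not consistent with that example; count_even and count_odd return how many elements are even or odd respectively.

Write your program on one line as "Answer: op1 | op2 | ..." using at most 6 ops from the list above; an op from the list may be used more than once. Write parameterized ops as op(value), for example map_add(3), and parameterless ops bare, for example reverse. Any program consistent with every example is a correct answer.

reverse | map_add(-9) | map_add(4) | sort_desc | count_odd

Check, running the answer program on each example:
  [-6, -23, -18] -> [-18, -23, -6] -> [-27, -32, -15] -> [-23, -28, -11] -> [-11, -23, -28] -> 2
  [33, 28, -14, -23, 16, 8, -20, 27, -26, 37] -> [37, -26, 27, -20, 8, 16, -23, -14, 28, 33] -> [28, -35, 18, -29, -1, 7, -32, -23, 19, 24] -> [32, -31, 22, -25, 3, 11, -28, -19, 23, 28] -> [32, 28, 23, 22, 11, 3, -19, -25, -28, -31] -> 6
  [-18, -10, -48, -6, 30, 36, -40, -43] -> [-43, -40, 36, 30, -6, -48, -10, -18] -> [-52, -49, 27, 21, -15, -57, -19, -27] -> [-48, -45, 31, 25, -11, -53, -15, -23] -> [31, 25, -11, -15, -23, -45, -48, -53] -> 7
  [-32, 11, 24, -28] -> [-28, 24, 11, -32] -> [-37, 15, 2, -41] -> [-33, 19, 6, -37] -> [19, 6, -33, -37] -> 3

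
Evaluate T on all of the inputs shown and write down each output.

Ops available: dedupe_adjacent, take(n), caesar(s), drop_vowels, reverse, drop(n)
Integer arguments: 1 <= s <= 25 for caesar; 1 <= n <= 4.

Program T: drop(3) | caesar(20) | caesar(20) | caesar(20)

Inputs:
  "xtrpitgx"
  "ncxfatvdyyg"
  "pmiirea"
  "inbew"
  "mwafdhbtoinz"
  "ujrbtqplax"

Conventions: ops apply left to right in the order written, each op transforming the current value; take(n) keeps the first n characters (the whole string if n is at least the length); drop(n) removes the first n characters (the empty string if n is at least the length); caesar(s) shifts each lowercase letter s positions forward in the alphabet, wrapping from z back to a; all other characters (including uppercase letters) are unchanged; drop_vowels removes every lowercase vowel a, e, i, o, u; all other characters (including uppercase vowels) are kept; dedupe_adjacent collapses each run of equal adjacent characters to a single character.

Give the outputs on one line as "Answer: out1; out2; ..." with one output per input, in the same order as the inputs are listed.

"xqbof"; "nibdlggo"; "qzmi"; "me"; "nlpjbwqvh"; "jbyxtif"

Execution, op by op:
  "xtrpitgx" -> "pitgx" -> "jcnar" -> "dwhul" -> "xqbof"
  "ncxfatvdyyg" -> "fatvdyyg" -> "zunpxssa" -> "tohjrmmu" -> "nibdlggo"
  "pmiirea" -> "irea" -> "clyu" -> "wfso" -> "qzmi"
  "inbew" -> "ew" -> "yq" -> "sk" -> "me"
  "mwafdhbtoinz" -> "fdhbtoinz" -> "zxbvnicht" -> "trvphcwbn" -> "nlpjbwqvh"
  "ujrbtqplax" -> "btqplax" -> "vnkjfur" -> "phedzol" -> "jbyxtif"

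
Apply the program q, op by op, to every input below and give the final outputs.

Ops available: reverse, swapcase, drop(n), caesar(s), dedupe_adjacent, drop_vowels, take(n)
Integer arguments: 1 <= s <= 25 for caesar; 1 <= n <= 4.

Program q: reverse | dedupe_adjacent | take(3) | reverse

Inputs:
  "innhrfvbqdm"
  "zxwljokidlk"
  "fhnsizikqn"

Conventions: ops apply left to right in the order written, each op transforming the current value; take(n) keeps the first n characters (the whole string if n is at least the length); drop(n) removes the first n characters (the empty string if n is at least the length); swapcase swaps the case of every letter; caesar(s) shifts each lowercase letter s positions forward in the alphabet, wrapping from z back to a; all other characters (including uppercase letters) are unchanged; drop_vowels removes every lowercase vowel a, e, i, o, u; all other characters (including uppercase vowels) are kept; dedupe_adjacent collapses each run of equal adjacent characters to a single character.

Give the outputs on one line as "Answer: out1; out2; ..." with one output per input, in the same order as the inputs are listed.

"qdm"; "dlk"; "kqn"

Execution, op by op:
  "innhrfvbqdm" -> "mdqbvfrhnni" -> "mdqbvfrhni" -> "mdq" -> "qdm"
  "zxwljokidlk" -> "kldikojlwxz" -> "kldikojlwxz" -> "kld" -> "dlk"
  "fhnsizikqn" -> "nqkizisnhf" -> "nqkizisnhf" -> "nqk" -> "kqn"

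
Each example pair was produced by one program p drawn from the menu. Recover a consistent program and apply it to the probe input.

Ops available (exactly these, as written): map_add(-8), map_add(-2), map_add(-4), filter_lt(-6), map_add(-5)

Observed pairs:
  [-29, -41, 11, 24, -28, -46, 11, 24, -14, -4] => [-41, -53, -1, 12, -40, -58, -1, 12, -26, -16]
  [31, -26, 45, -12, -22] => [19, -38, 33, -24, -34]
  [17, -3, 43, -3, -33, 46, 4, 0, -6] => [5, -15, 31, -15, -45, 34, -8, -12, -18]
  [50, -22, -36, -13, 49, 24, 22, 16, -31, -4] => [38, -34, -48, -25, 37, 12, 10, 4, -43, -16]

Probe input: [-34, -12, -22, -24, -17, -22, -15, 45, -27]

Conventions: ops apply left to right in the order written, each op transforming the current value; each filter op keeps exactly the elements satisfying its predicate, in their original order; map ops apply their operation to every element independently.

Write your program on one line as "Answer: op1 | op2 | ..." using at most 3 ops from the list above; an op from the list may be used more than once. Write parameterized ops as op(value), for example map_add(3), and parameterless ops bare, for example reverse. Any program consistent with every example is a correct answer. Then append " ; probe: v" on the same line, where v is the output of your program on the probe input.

map_add(-4) | map_add(-8) ; probe: [-46, -24, -34, -36, -29, -34, -27, 33, -39]

Check, running the answer program on each example:
  [-29, -41, 11, 24, -28, -46, 11, 24, -14, -4] -> [-33, -45, 7, 20, -32, -50, 7, 20, -18, -8] -> [-41, -53, -1, 12, -40, -58, -1, 12, -26, -16]
  [31, -26, 45, -12, -22] -> [27, -30, 41, -16, -26] -> [19, -38, 33, -24, -34]
  [17, -3, 43, -3, -33, 46, 4, 0, -6] -> [13, -7, 39, -7, -37, 42, 0, -4, -10] -> [5, -15, 31, -15, -45, 34, -8, -12, -18]
  [50, -22, -36, -13, 49, 24, 22, 16, -31, -4] -> [46, -26, -40, -17, 45, 20, 18, 12, -35, -8] -> [38, -34, -48, -25, 37, 12, 10, 4, -43, -16]
  probe: [-34, -12, -22, -24, -17, -22, -15, 45, -27] -> [-38, -16, -26, -28, -21, -26, -19, 41, -31] -> [-46, -24, -34, -36, -29, -34, -27, 33, -39]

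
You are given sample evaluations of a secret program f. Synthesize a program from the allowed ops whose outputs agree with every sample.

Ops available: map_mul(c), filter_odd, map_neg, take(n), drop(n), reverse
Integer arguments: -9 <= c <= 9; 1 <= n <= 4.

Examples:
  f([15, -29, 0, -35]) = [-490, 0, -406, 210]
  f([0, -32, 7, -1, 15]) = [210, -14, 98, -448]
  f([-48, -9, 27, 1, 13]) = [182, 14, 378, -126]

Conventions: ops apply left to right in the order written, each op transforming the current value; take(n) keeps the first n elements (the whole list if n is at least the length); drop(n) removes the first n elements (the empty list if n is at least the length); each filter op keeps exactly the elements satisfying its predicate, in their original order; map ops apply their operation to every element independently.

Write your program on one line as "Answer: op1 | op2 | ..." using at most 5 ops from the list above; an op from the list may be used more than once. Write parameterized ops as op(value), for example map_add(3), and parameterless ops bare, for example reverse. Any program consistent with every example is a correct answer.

map_mul(2) | reverse | map_mul(-7) | map_neg | take(4)

Check, running the answer program on each example:
  [15, -29, 0, -35] -> [30, -58, 0, -70] -> [-70, 0, -58, 30] -> [490, 0, 406, -210] -> [-490, 0, -406, 210] -> [-490, 0, -406, 210]
  [0, -32, 7, -1, 15] -> [0, -64, 14, -2, 30] -> [30, -2, 14, -64, 0] -> [-210, 14, -98, 448, 0] -> [210, -14, 98, -448, 0] -> [210, -14, 98, -448]
  [-48, -9, 27, 1, 13] -> [-96, -18, 54, 2, 26] -> [26, 2, 54, -18, -96] -> [-182, -14, -378, 126, 672] -> [182, 14, 378, -126, -672] -> [182, 14, 378, -126]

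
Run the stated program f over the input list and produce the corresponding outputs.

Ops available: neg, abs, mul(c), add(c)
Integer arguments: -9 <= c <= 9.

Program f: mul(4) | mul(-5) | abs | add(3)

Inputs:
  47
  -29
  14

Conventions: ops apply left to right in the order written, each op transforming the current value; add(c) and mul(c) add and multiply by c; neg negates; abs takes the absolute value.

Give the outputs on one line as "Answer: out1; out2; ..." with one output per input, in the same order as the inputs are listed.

943; 583; 283

Execution, op by op:
  47 -> 188 -> -940 -> 940 -> 943
  -29 -> -116 -> 580 -> 580 -> 583
  14 -> 56 -> -280 -> 280 -> 283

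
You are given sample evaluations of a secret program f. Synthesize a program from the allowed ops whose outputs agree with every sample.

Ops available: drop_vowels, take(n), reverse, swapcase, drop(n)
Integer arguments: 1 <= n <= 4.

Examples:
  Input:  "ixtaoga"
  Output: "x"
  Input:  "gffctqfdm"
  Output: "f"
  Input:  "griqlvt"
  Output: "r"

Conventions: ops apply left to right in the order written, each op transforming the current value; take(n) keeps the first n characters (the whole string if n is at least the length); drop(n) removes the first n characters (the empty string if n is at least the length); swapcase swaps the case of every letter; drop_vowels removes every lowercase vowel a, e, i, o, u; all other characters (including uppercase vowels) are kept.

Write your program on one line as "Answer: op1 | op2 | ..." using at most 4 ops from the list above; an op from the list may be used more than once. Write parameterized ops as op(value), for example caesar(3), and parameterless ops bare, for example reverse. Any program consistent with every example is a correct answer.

drop(1) | take(4) | take(1)

Check, running the answer program on each example:
  "ixtaoga" -> "xtaoga" -> "xtao" -> "x"
  "gffctqfdm" -> "ffctqfdm" -> "ffct" -> "f"
  "griqlvt" -> "riqlvt" -> "riql" -> "r"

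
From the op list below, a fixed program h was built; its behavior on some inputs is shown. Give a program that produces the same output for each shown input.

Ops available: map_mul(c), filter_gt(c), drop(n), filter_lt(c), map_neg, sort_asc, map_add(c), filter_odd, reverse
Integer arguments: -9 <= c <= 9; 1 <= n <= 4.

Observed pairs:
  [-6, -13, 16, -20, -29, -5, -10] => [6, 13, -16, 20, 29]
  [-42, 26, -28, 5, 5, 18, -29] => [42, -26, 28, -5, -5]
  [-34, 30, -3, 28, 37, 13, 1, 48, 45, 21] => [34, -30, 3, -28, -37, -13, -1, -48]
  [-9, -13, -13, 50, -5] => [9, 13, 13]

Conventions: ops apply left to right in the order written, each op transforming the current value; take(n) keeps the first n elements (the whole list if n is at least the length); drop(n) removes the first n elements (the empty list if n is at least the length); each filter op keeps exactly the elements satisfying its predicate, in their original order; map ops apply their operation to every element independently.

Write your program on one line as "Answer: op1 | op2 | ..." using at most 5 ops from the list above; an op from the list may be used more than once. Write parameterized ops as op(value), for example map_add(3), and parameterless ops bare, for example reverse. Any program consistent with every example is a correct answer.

reverse | drop(1) | drop(1) | reverse | map_neg

Check, running the answer program on each example:
  [-6, -13, 16, -20, -29, -5, -10] -> [-10, -5, -29, -20, 16, -13, -6] -> [-5, -29, -20, 16, -13, -6] -> [-29, -20, 16, -13, -6] -> [-6, -13, 16, -20, -29] -> [6, 13, -16, 20, 29]
  [-42, 26, -28, 5, 5, 18, -29] -> [-29, 18, 5, 5, -28, 26, -42] -> [18, 5, 5, -28, 26, -42] -> [5, 5, -28, 26, -42] -> [-42, 26, -28, 5, 5] -> [42, -26, 28, -5, -5]
  [-34, 30, -3, 28, 37, 13, 1, 48, 45, 21] -> [21, 45, 48, 1, 13, 37, 28, -3, 30, -34] -> [45, 48, 1, 13, 37, 28, -3, 30, -34] -> [48, 1, 13, 37, 28, -3, 30, -34] -> [-34, 30, -3, 28, 37, 13, 1, 48] -> [34, -30, 3, -28, -37, -13, -1, -48]
  [-9, -13, -13, 50, -5] -> [-5, 50, -13, -13, -9] -> [50, -13, -13, -9] -> [-13, -13, -9] -> [-9, -13, -13] -> [9, 13, 13]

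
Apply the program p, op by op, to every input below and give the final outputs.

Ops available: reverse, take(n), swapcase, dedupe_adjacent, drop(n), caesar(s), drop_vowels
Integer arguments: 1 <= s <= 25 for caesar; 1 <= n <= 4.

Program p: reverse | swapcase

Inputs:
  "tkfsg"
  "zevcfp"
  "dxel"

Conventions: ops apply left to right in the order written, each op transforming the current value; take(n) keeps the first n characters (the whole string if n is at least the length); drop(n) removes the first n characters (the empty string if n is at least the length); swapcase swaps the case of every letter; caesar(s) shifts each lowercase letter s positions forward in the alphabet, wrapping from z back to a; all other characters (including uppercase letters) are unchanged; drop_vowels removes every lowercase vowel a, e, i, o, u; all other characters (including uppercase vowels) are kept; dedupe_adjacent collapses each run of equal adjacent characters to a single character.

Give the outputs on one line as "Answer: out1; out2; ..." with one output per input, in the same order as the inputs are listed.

"GSFKT"; "PFCVEZ"; "LEXD"

Execution, op by op:
  "tkfsg" -> "gsfkt" -> "GSFKT"
  "zevcfp" -> "pfcvez" -> "PFCVEZ"
  "dxel" -> "lexd" -> "LEXD"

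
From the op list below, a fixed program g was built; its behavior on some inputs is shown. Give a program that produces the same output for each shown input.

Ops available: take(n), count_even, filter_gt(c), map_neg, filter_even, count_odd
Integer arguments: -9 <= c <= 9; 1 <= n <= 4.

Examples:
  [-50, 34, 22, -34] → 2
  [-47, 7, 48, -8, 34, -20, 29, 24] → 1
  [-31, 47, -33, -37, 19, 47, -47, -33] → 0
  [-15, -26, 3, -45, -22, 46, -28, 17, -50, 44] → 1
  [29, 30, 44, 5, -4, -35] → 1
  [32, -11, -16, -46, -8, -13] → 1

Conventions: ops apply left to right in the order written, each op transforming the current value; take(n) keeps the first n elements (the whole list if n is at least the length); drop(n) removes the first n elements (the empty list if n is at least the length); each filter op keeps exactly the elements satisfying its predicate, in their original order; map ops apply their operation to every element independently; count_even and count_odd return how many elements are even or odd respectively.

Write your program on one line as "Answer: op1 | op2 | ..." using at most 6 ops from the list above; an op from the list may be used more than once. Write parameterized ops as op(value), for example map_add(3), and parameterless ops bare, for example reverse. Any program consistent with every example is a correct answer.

map_neg | filter_gt(0) | take(2) | map_neg | count_even

Check, running the answer program on each example:
  [-50, 34, 22, -34] -> [50, -34, -22, 34] -> [50, 34] -> [50, 34] -> [-50, -34] -> 2
  [-47, 7, 48, -8, 34, -20, 29, 24] -> [47, -7, -48, 8, -34, 20, -29, -24] -> [47, 8, 20] -> [47, 8] -> [-47, -8] -> 1
  [-31, 47, -33, -37, 19, 47, -47, -33] -> [31, -47, 33, 37, -19, -47, 47, 33] -> [31, 33, 37, 47, 33] -> [31, 33] -> [-31, -33] -> 0
  [-15, -26, 3, -45, -22, 46, -28, 17, -50, 44] -> [15, 26, -3, 45, 22, -46, 28, -17, 50, -44] -> [15, 26, 45, 22, 28, 50] -> [15, 26] -> [-15, -26] -> 1
  [29, 30, 44, 5, -4, -35] -> [-29, -30, -44, -5, 4, 35] -> [4, 35] -> [4, 35] -> [-4, -35] -> 1
  [32, -11, -16, -46, -8, -13] -> [-32, 11, 16, 46, 8, 13] -> [11, 16, 46, 8, 13] -> [11, 16] -> [-11, -16] -> 1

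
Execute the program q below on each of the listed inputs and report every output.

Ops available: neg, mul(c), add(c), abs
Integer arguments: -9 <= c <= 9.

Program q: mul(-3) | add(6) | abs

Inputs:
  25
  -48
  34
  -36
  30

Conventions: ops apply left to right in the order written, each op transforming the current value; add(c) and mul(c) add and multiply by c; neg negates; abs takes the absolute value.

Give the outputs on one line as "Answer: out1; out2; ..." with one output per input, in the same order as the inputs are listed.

Execution, op by op:
  25 -> -75 -> -69 -> 69
  -48 -> 144 -> 150 -> 150
  34 -> -102 -> -96 -> 96
  -36 -> 108 -> 114 -> 114
  30 -> -90 -> -84 -> 84

69; 150; 96; 114; 84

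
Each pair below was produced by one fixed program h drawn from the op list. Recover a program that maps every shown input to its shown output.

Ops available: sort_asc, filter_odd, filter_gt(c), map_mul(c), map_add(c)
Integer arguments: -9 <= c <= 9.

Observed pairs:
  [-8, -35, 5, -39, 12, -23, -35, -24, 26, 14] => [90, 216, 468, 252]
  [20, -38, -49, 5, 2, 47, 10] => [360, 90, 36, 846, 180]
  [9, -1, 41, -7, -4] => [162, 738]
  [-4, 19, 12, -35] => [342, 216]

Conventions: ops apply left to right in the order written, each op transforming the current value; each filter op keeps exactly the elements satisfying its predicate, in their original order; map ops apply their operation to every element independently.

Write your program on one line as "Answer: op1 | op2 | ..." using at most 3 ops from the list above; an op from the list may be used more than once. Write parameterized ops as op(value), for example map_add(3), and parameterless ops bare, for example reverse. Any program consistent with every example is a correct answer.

map_mul(6) | filter_gt(0) | map_mul(3)

Check, running the answer program on each example:
  [-8, -35, 5, -39, 12, -23, -35, -24, 26, 14] -> [-48, -210, 30, -234, 72, -138, -210, -144, 156, 84] -> [30, 72, 156, 84] -> [90, 216, 468, 252]
  [20, -38, -49, 5, 2, 47, 10] -> [120, -228, -294, 30, 12, 282, 60] -> [120, 30, 12, 282, 60] -> [360, 90, 36, 846, 180]
  [9, -1, 41, -7, -4] -> [54, -6, 246, -42, -24] -> [54, 246] -> [162, 738]
  [-4, 19, 12, -35] -> [-24, 114, 72, -210] -> [114, 72] -> [342, 216]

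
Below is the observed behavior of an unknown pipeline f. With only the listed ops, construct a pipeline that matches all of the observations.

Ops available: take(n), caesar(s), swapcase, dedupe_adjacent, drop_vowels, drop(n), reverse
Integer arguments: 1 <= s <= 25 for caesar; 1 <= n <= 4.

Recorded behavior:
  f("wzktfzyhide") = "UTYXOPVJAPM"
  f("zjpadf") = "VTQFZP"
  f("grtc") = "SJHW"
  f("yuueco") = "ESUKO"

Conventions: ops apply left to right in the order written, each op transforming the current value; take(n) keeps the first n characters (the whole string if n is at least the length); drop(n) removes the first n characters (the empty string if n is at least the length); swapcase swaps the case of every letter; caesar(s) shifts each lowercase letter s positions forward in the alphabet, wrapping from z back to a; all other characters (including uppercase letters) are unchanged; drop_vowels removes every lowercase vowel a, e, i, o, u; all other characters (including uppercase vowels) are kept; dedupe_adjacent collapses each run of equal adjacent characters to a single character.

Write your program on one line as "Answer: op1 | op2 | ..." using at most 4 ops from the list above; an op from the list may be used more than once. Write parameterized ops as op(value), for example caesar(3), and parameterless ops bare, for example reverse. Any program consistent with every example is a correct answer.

reverse | caesar(16) | dedupe_adjacent | swapcase

Check, running the answer program on each example:
  "wzktfzyhide" -> "edihyzftkzw" -> "utyxopvjapm" -> "utyxopvjapm" -> "UTYXOPVJAPM"
  "zjpadf" -> "fdapjz" -> "vtqfzp" -> "vtqfzp" -> "VTQFZP"
  "grtc" -> "ctrg" -> "sjhw" -> "sjhw" -> "SJHW"
  "yuueco" -> "oceuuy" -> "esukko" -> "esuko" -> "ESUKO"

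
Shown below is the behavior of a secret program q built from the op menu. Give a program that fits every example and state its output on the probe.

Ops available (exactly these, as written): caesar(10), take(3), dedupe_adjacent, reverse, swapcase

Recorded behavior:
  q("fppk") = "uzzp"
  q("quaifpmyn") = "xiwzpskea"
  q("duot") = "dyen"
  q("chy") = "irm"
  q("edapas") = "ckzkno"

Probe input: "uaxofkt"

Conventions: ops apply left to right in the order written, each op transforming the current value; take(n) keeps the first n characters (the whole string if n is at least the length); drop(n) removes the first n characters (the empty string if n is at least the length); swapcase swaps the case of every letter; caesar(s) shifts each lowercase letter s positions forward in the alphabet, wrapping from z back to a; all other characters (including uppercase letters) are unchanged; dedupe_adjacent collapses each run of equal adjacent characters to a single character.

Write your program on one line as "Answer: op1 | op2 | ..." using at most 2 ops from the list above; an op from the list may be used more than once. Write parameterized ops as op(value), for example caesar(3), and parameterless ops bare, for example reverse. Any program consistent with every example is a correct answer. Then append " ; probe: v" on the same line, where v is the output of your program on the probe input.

reverse | caesar(10) ; probe: "dupyhke"

Check, running the answer program on each example:
  "fppk" -> "kppf" -> "uzzp"
  "quaifpmyn" -> "nympfiauq" -> "xiwzpskea"
  "duot" -> "toud" -> "dyen"
  "chy" -> "yhc" -> "irm"
  "edapas" -> "sapade" -> "ckzkno"
  probe: "uaxofkt" -> "tkfoxau" -> "dupyhke"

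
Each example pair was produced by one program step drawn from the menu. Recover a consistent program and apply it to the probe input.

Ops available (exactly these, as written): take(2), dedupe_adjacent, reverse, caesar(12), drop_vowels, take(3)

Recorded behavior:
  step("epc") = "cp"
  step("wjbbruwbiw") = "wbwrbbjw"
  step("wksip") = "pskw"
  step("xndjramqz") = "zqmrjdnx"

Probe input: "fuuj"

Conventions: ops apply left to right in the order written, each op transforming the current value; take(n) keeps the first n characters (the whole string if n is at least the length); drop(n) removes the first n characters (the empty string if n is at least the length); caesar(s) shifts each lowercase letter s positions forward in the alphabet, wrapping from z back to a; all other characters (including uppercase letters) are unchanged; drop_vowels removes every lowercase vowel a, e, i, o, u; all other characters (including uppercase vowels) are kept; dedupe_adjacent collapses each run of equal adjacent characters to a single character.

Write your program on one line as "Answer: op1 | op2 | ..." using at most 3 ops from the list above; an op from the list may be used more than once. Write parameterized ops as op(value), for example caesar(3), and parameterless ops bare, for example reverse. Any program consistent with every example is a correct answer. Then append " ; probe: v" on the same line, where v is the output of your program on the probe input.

drop_vowels | reverse ; probe: "jf"

Check, running the answer program on each example:
  "epc" -> "pc" -> "cp"
  "wjbbruwbiw" -> "wjbbrwbw" -> "wbwrbbjw"
  "wksip" -> "wksp" -> "pskw"
  "xndjramqz" -> "xndjrmqz" -> "zqmrjdnx"
  probe: "fuuj" -> "fj" -> "jf"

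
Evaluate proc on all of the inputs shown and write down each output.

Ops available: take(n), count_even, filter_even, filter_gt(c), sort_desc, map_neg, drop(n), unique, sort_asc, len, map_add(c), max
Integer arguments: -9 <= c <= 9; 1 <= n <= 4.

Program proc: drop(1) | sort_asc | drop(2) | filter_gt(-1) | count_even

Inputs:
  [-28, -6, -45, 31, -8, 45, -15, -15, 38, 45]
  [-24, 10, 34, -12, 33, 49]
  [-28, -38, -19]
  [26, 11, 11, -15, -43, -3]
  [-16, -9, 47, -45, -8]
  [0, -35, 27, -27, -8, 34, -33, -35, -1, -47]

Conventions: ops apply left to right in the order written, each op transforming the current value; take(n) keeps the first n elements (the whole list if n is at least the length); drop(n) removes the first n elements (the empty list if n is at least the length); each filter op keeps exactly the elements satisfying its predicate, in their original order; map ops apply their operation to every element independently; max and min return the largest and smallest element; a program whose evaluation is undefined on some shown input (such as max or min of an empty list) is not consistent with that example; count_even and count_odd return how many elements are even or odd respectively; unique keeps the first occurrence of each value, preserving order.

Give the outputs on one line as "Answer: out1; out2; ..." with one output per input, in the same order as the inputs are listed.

Execution, op by op:
  [-28, -6, -45, 31, -8, 45, -15, -15, 38, 45] -> [-6, -45, 31, -8, 45, -15, -15, 38, 45] -> [-45, -15, -15, -8, -6, 31, 38, 45, 45] -> [-15, -8, -6, 31, 38, 45, 45] -> [31, 38, 45, 45] -> 1
  [-24, 10, 34, -12, 33, 49] -> [10, 34, -12, 33, 49] -> [-12, 10, 33, 34, 49] -> [33, 34, 49] -> [33, 34, 49] -> 1
  [-28, -38, -19] -> [-38, -19] -> [-38, -19] -> [] -> [] -> 0
  [26, 11, 11, -15, -43, -3] -> [11, 11, -15, -43, -3] -> [-43, -15, -3, 11, 11] -> [-3, 11, 11] -> [11, 11] -> 0
  [-16, -9, 47, -45, -8] -> [-9, 47, -45, -8] -> [-45, -9, -8, 47] -> [-8, 47] -> [47] -> 0
  [0, -35, 27, -27, -8, 34, -33, -35, -1, -47] -> [-35, 27, -27, -8, 34, -33, -35, -1, -47] -> [-47, -35, -35, -33, -27, -8, -1, 27, 34] -> [-35, -33, -27, -8, -1, 27, 34] -> [27, 34] -> 1

1; 1; 0; 0; 0; 1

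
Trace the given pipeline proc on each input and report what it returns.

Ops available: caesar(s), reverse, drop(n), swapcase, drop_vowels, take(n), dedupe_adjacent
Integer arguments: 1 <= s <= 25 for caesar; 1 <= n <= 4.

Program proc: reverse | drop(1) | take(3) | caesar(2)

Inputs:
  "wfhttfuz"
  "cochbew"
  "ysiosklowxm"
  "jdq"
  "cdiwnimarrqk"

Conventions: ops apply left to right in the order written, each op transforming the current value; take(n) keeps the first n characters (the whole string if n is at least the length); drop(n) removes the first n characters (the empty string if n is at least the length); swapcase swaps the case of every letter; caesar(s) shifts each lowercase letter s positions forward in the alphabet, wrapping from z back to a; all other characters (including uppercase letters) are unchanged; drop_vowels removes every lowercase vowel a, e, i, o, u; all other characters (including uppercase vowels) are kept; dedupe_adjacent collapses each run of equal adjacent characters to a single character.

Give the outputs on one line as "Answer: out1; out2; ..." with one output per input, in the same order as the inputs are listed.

"whv"; "gdj"; "zyq"; "fl"; "stt"

Execution, op by op:
  "wfhttfuz" -> "zuftthfw" -> "uftthfw" -> "uft" -> "whv"
  "cochbew" -> "webhcoc" -> "ebhcoc" -> "ebh" -> "gdj"
  "ysiosklowxm" -> "mxwolksoisy" -> "xwolksoisy" -> "xwo" -> "zyq"
  "jdq" -> "qdj" -> "dj" -> "dj" -> "fl"
  "cdiwnimarrqk" -> "kqrraminwidc" -> "qrraminwidc" -> "qrr" -> "stt"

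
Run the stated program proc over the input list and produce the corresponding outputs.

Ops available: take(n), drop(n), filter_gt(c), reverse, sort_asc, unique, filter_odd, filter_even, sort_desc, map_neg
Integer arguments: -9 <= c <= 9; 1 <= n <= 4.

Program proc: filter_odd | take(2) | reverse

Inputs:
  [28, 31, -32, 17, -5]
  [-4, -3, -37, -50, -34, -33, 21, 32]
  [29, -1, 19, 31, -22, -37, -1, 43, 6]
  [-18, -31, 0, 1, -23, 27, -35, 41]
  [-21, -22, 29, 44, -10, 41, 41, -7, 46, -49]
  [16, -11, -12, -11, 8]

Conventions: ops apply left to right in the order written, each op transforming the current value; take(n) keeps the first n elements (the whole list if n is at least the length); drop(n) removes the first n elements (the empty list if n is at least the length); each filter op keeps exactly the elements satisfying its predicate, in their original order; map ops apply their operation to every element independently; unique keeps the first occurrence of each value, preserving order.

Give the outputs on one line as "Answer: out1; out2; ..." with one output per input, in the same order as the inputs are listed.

Execution, op by op:
  [28, 31, -32, 17, -5] -> [31, 17, -5] -> [31, 17] -> [17, 31]
  [-4, -3, -37, -50, -34, -33, 21, 32] -> [-3, -37, -33, 21] -> [-3, -37] -> [-37, -3]
  [29, -1, 19, 31, -22, -37, -1, 43, 6] -> [29, -1, 19, 31, -37, -1, 43] -> [29, -1] -> [-1, 29]
  [-18, -31, 0, 1, -23, 27, -35, 41] -> [-31, 1, -23, 27, -35, 41] -> [-31, 1] -> [1, -31]
  [-21, -22, 29, 44, -10, 41, 41, -7, 46, -49] -> [-21, 29, 41, 41, -7, -49] -> [-21, 29] -> [29, -21]
  [16, -11, -12, -11, 8] -> [-11, -11] -> [-11, -11] -> [-11, -11]

[17, 31]; [-37, -3]; [-1, 29]; [1, -31]; [29, -21]; [-11, -11]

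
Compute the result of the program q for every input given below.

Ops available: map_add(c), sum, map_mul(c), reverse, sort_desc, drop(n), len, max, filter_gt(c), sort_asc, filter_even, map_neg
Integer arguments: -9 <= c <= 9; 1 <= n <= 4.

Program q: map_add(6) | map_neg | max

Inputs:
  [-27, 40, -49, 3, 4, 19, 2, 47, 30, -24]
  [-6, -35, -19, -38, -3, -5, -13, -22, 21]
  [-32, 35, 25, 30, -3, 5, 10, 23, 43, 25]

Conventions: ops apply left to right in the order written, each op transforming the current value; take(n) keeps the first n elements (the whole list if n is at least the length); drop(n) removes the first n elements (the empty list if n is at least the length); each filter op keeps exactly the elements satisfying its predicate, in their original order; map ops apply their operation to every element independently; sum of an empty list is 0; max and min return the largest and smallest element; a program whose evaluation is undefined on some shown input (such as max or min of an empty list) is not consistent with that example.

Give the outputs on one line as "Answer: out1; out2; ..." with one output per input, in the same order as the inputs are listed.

43; 32; 26

Execution, op by op:
  [-27, 40, -49, 3, 4, 19, 2, 47, 30, -24] -> [-21, 46, -43, 9, 10, 25, 8, 53, 36, -18] -> [21, -46, 43, -9, -10, -25, -8, -53, -36, 18] -> 43
  [-6, -35, -19, -38, -3, -5, -13, -22, 21] -> [0, -29, -13, -32, 3, 1, -7, -16, 27] -> [0, 29, 13, 32, -3, -1, 7, 16, -27] -> 32
  [-32, 35, 25, 30, -3, 5, 10, 23, 43, 25] -> [-26, 41, 31, 36, 3, 11, 16, 29, 49, 31] -> [26, -41, -31, -36, -3, -11, -16, -29, -49, -31] -> 26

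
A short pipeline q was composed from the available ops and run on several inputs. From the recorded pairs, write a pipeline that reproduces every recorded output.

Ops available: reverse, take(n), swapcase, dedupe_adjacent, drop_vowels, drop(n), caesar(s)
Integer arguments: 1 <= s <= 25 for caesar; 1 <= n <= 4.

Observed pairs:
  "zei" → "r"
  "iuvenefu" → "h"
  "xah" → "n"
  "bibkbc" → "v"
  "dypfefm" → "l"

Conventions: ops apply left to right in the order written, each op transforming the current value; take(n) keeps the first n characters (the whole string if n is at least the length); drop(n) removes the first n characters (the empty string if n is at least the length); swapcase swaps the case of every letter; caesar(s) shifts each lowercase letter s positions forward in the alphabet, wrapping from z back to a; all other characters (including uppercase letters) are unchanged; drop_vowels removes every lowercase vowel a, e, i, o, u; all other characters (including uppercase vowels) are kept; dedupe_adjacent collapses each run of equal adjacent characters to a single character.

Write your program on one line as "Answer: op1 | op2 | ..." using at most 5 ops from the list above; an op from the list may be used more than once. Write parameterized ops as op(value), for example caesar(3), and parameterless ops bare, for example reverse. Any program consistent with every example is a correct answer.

drop(1) | take(1) | caesar(14) | caesar(25)

Check, running the answer program on each example:
  "zei" -> "ei" -> "e" -> "s" -> "r"
  "iuvenefu" -> "uvenefu" -> "u" -> "i" -> "h"
  "xah" -> "ah" -> "a" -> "o" -> "n"
  "bibkbc" -> "ibkbc" -> "i" -> "w" -> "v"
  "dypfefm" -> "ypfefm" -> "y" -> "m" -> "l"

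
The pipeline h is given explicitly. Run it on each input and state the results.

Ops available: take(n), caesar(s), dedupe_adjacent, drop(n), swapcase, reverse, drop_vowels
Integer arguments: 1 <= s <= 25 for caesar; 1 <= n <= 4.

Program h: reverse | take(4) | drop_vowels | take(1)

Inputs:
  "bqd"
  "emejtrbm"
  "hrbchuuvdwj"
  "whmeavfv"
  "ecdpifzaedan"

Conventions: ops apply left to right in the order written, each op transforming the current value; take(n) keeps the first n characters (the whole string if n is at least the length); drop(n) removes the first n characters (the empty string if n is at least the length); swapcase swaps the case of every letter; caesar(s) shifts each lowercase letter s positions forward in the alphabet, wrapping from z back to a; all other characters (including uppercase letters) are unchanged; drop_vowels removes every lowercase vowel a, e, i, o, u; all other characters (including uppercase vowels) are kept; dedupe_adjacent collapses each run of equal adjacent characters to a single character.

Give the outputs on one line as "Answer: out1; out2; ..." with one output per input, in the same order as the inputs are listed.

"d"; "m"; "j"; "v"; "n"

Execution, op by op:
  "bqd" -> "dqb" -> "dqb" -> "dqb" -> "d"
  "emejtrbm" -> "mbrtjeme" -> "mbrt" -> "mbrt" -> "m"
  "hrbchuuvdwj" -> "jwdvuuhcbrh" -> "jwdv" -> "jwdv" -> "j"
  "whmeavfv" -> "vfvaemhw" -> "vfva" -> "vfv" -> "v"
  "ecdpifzaedan" -> "nadeazfipdce" -> "nade" -> "nd" -> "n"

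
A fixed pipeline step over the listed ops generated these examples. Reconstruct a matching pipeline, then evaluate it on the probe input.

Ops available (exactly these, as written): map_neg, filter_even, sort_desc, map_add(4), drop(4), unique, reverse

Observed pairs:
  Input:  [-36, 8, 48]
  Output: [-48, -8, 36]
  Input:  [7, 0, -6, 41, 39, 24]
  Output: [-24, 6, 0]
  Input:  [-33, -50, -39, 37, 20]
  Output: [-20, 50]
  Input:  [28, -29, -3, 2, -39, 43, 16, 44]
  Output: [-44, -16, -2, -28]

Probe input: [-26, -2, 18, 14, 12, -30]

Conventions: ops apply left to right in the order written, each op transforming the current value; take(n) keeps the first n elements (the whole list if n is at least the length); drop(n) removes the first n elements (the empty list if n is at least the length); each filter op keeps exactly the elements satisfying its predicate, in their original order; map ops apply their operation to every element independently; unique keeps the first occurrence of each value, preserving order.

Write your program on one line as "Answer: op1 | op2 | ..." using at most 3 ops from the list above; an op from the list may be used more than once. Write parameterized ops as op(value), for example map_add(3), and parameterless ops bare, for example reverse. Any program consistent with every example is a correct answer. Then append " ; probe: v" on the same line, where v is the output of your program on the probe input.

reverse | filter_even | map_neg ; probe: [30, -12, -14, -18, 2, 26]

Check, running the answer program on each example:
  [-36, 8, 48] -> [48, 8, -36] -> [48, 8, -36] -> [-48, -8, 36]
  [7, 0, -6, 41, 39, 24] -> [24, 39, 41, -6, 0, 7] -> [24, -6, 0] -> [-24, 6, 0]
  [-33, -50, -39, 37, 20] -> [20, 37, -39, -50, -33] -> [20, -50] -> [-20, 50]
  [28, -29, -3, 2, -39, 43, 16, 44] -> [44, 16, 43, -39, 2, -3, -29, 28] -> [44, 16, 2, 28] -> [-44, -16, -2, -28]
  probe: [-26, -2, 18, 14, 12, -30] -> [-30, 12, 14, 18, -2, -26] -> [-30, 12, 14, 18, -2, -26] -> [30, -12, -14, -18, 2, 26]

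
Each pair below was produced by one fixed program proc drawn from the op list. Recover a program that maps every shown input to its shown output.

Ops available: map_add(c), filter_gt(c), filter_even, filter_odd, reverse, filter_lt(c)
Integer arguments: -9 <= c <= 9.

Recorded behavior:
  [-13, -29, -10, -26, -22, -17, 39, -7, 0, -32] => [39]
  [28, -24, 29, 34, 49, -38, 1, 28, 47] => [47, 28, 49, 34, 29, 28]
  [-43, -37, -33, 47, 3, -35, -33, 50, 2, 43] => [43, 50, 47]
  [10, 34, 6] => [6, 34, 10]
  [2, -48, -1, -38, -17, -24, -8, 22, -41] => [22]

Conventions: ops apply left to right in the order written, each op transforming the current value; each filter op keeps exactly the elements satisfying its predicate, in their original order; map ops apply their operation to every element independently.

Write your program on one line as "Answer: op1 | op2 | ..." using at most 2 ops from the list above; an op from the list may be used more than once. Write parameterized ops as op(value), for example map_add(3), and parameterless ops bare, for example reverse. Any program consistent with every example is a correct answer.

reverse | filter_gt(3)

Check, running the answer program on each example:
  [-13, -29, -10, -26, -22, -17, 39, -7, 0, -32] -> [-32, 0, -7, 39, -17, -22, -26, -10, -29, -13] -> [39]
  [28, -24, 29, 34, 49, -38, 1, 28, 47] -> [47, 28, 1, -38, 49, 34, 29, -24, 28] -> [47, 28, 49, 34, 29, 28]
  [-43, -37, -33, 47, 3, -35, -33, 50, 2, 43] -> [43, 2, 50, -33, -35, 3, 47, -33, -37, -43] -> [43, 50, 47]
  [10, 34, 6] -> [6, 34, 10] -> [6, 34, 10]
  [2, -48, -1, -38, -17, -24, -8, 22, -41] -> [-41, 22, -8, -24, -17, -38, -1, -48, 2] -> [22]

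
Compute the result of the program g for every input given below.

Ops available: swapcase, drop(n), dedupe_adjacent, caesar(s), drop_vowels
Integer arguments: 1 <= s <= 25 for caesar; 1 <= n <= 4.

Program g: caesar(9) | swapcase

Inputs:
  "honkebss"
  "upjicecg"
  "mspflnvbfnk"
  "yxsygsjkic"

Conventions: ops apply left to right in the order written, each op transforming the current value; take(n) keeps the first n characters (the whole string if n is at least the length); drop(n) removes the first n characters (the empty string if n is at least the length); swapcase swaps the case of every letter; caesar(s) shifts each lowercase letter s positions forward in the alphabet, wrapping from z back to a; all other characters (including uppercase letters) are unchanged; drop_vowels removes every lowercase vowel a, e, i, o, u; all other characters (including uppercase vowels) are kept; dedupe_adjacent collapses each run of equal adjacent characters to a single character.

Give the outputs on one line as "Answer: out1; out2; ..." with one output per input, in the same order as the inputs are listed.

"QXWTNKBB"; "DYSRLNLP"; "VBYOUWEKOWT"; "HGBHPBSTRL"

Execution, op by op:
  "honkebss" -> "qxwtnkbb" -> "QXWTNKBB"
  "upjicecg" -> "dysrlnlp" -> "DYSRLNLP"
  "mspflnvbfnk" -> "vbyouwekowt" -> "VBYOUWEKOWT"
  "yxsygsjkic" -> "hgbhpbstrl" -> "HGBHPBSTRL"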